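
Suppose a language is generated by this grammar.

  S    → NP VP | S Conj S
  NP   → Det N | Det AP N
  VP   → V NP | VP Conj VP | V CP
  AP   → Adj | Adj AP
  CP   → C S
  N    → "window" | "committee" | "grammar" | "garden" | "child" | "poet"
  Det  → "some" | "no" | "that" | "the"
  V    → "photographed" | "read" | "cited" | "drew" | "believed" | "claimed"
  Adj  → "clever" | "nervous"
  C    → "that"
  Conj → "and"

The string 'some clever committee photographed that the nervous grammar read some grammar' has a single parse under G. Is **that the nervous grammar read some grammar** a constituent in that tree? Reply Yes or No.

Yes

[S [NP [Det some] [AP [Adj clever]] [N committee]] [VP [V photographed] [CP [C that] [S [NP [Det the] [AP [Adj nervous]] [N grammar]] [VP [V read] [NP [Det some] [N grammar]]]]]]]
The words 'that the nervous grammar read some grammar' are exhaustively dominated by a single CP node (built by CP → C S), so they form a constituent.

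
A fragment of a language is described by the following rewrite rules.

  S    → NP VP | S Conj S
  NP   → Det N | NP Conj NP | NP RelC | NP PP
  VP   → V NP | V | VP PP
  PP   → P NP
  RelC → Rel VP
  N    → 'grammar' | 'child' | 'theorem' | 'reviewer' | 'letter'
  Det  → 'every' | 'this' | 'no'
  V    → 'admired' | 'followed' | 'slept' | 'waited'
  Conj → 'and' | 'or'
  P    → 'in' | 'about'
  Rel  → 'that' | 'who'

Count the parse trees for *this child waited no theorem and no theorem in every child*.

Two of the 3 distinct bracketings:
[S [NP [Det this] [N child]] [VP [V waited] [NP [NP [Det no] [N theorem]] [Conj and] [NP [NP [Det no] [N theorem]] [PP [P in] [NP [Det every] [N child]]]]]]]
[S [NP [Det this] [N child]] [VP [V waited] [NP [NP [NP [Det no] [N theorem]] [Conj and] [NP [Det no] [N theorem]]] [PP [P in] [NP [Det every] [N child]]]]]]
The trees differ in how a recursive rule is bracketed over the same span.

3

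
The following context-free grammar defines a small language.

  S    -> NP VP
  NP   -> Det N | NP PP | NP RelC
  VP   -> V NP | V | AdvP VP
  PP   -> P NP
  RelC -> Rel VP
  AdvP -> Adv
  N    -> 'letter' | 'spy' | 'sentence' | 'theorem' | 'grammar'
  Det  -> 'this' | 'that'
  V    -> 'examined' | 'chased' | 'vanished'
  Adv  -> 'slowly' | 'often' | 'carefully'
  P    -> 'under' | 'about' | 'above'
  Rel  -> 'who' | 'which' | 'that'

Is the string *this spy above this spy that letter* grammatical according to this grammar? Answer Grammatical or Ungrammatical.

For S → NP VP, every NP-prefix leaves a non-VP remainder: after 'this spy' the remainder is not a VP; after 'this spy above this spy' the remainder is not a VP.

Ungrammatical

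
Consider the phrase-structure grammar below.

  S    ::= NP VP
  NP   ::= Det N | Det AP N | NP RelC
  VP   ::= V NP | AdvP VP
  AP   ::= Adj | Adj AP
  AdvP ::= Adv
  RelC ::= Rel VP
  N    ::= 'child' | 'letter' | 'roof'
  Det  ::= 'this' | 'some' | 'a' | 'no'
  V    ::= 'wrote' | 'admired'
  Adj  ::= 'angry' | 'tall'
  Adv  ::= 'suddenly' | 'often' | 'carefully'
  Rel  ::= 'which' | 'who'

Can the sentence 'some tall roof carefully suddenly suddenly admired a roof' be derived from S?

S
  NP
    Det: some
    AP
      Adj: tall
    N: roof
  VP
    AdvP
      Adv: carefully
    VP
      AdvP
        Adv: suddenly
      VP
        AdvP
          Adv: suddenly
        VP
          V: admired
          NP
            Det: a
            N: roof
Each bracket corresponds to one application of a listed rule, so the string is derivable from S.

Grammatical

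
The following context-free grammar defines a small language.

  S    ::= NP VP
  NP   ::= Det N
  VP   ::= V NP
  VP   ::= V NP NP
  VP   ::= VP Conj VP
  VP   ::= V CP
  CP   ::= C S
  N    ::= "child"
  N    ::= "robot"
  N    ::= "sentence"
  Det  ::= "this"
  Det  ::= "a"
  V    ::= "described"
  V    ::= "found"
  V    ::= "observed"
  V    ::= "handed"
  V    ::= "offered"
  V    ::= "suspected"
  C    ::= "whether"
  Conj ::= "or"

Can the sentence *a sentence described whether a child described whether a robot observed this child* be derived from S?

Grammatical

[S [NP [Det a] [N sentence]] [VP [V described] [CP [C whether] [S [NP [Det a] [N child]] [VP [V described] [CP [C whether] [S [NP [Det a] [N robot]] [VP [V observed] [NP [Det this] [N child]]]]]]]]]]
Every word is introduced by a lexical rule and the phrasal rules combine the resulting categories into a single S.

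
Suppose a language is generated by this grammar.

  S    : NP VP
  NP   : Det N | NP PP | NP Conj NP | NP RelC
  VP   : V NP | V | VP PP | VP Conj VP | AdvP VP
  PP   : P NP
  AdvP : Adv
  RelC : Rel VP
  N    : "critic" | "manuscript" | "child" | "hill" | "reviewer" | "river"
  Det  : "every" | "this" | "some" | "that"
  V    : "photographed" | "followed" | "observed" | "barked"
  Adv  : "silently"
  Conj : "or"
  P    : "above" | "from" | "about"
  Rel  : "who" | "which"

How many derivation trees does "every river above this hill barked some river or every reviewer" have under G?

1

[S [NP [NP [Det every] [N river]] [PP [P above] [NP [Det this] [N hill]]]] [VP [V barked] [NP [NP [Det some] [N river]] [Conj or] [NP [Det every] [N reviewer]]]]]
No rule offers an alternative attachment or grouping for any span, so this is the only derivation.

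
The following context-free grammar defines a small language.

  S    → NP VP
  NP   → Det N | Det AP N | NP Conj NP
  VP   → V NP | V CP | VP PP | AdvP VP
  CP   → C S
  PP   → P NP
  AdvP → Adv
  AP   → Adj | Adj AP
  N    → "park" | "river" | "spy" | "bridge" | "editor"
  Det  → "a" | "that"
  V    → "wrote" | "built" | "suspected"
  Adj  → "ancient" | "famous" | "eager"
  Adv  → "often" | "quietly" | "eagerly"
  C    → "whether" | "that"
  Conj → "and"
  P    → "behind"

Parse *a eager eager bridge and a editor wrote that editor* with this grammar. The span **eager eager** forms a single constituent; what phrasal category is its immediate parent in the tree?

[S [NP [NP [Det a] [AP [Adj eager] [AP [Adj eager]]] [N bridge]] [Conj and] [NP [Det a] [N editor]]] [VP [V wrote] [NP [Det that] [N editor]]]]
The span 'eager eager' is the AP node built by AP → Adj AP.
Its mother is the NP built by NP → Det AP N.

NP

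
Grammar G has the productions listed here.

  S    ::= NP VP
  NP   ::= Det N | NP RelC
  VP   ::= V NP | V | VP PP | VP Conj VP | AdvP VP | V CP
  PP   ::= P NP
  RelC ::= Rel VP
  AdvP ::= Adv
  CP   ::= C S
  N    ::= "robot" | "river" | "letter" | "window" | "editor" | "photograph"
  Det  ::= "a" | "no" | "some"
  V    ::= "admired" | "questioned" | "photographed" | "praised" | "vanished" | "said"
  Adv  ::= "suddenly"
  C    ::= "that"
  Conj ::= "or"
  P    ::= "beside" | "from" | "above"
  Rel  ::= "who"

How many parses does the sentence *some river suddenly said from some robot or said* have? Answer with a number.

Two of the 3 distinct bracketings:
[S [NP [Det some] [N river]] [VP [VP [VP [AdvP [Adv suddenly]] [VP [V said]]] [PP [P from] [NP [Det some] [N robot]]]] [Conj or] [VP [V said]]]]
[S [NP [Det some] [N river]] [VP [VP [AdvP [Adv suddenly]] [VP [VP [V said]] [PP [P from] [NP [Det some] [N robot]]]]] [Conj or] [VP [V said]]]]
The trees differ in how a recursive rule is bracketed over the same span.

3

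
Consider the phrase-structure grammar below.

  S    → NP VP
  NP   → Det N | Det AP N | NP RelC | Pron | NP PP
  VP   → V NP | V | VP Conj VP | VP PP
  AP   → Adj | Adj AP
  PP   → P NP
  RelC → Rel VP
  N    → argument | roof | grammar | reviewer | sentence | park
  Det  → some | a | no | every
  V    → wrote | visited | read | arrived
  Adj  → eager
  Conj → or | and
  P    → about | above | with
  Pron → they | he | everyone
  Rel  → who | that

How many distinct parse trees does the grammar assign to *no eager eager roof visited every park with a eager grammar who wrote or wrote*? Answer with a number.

Two of the 6 distinct bracketings:
[S [NP [Det no] [AP [Adj eager] [AP [Adj eager]]] [N roof]] [VP [V visited] [NP [NP [NP [Det every] [N park]] [PP [P with] [NP [Det a] [AP [Adj eager]] [N grammar]]]] [RelC [Rel who] [VP [VP [V wrote]] [Conj or] [VP [V wrote]]]]]]]
[S [NP [Det no] [AP [Adj eager] [AP [Adj eager]]] [N roof]] [VP [V visited] [NP [NP [Det every] [N park]] [PP [P with] [NP [NP [Det a] [AP [Adj eager]] [N grammar]] [RelC [Rel who] [VP [VP [V wrote]] [Conj or] [VP [V wrote]]]]]]]]]
The trees differ in how a recursive rule is bracketed over the same span.

6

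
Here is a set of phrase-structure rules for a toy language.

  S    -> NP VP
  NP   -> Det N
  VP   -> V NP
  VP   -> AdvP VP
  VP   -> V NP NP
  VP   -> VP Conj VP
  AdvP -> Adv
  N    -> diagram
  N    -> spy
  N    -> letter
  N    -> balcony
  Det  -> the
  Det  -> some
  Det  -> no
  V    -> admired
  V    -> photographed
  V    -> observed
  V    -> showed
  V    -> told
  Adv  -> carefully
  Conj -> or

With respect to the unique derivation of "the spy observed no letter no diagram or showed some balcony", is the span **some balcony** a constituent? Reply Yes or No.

[S [NP [Det the] [N spy]] [VP [VP [V observed] [NP [Det no] [N letter]] [NP [Det no] [N diagram]]] [Conj or] [VP [V showed] [NP [Det some] [N balcony]]]]]
The words 'some balcony' are exhaustively dominated by a single NP node (built by NP → Det N), so they form a constituent.

Yes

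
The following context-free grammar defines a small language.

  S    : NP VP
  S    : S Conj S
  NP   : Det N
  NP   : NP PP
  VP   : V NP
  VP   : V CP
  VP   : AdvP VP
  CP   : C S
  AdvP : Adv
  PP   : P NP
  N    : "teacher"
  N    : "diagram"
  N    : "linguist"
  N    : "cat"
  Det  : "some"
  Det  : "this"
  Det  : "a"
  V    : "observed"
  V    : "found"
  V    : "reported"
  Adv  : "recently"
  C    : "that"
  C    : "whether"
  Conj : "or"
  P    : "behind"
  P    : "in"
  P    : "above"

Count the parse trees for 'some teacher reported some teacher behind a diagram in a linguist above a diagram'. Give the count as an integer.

5

Two of the 5 distinct bracketings:
[S [NP [Det some] [N teacher]] [VP [V reported] [NP [NP [Det some] [N teacher]] [PP [P behind] [NP [NP [Det a] [N diagram]] [PP [P in] [NP [NP [Det a] [N linguist]] [PP [P above] [NP [Det a] [N diagram]]]]]]]]]]
[S [NP [Det some] [N teacher]] [VP [V reported] [NP [NP [Det some] [N teacher]] [PP [P behind] [NP [NP [NP [Det a] [N diagram]] [PP [P in] [NP [Det a] [N linguist]]]] [PP [P above] [NP [Det a] [N diagram]]]]]]]]
The trees differ in how a recursive rule is bracketed over the same span.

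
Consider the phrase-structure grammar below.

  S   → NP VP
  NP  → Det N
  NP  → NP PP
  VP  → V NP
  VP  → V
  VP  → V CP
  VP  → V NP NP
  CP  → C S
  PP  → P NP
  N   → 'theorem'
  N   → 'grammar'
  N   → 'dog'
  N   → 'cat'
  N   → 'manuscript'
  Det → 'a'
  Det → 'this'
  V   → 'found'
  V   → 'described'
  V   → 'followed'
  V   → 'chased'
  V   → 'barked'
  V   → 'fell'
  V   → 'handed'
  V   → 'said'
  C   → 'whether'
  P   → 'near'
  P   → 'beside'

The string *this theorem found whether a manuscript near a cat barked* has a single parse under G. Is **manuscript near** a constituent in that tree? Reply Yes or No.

[S [NP [Det this] [N theorem]] [VP [V found] [CP [C whether] [S [NP [NP [Det a] [N manuscript]] [PP [P near] [NP [Det a] [N cat]]]] [VP [V barked]]]]]]
The smallest constituent containing 'manuscript near' is the NP spanning 'a manuscript near a cat'; no single node in the tree dominates exactly the given words.

No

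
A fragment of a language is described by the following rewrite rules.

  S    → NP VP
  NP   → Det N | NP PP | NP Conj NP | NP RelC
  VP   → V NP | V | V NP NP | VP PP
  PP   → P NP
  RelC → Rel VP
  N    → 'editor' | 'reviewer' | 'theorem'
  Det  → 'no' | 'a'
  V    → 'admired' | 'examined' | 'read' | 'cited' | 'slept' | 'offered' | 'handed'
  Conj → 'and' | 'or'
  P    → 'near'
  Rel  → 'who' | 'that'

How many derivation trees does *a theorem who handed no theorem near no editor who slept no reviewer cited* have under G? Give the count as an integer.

Two of the 9 distinct bracketings:
[S [NP [NP [NP [Det a] [N theorem]] [RelC [Rel who] [VP [V handed] [NP [Det no] [N theorem]]]]] [PP [P near] [NP [NP [Det no] [N editor]] [RelC [Rel who] [VP [V slept] [NP [Det no] [N reviewer]]]]]]] [VP [V cited]]]
[S [NP [NP [Det a] [N theorem]] [RelC [Rel who] [VP [V handed] [NP [NP [Det no] [N theorem]] [PP [P near] [NP [NP [Det no] [N editor]] [RelC [Rel who] [VP [V slept] [NP [Det no] [N reviewer]]]]]]]]]] [VP [V cited]]]
The trees differ in how a recursive rule is bracketed over the same span.

9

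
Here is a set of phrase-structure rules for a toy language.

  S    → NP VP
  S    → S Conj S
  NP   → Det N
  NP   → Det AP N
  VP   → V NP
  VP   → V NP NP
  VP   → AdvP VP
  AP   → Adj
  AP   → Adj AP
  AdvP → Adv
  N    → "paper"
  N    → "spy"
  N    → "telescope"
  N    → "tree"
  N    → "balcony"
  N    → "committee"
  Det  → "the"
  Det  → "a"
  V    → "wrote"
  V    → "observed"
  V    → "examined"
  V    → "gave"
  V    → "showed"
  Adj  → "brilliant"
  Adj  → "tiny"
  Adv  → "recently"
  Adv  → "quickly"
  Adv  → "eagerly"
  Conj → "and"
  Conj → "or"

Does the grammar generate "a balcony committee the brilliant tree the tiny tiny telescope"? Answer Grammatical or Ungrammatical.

Ungrammatical

An N word can never sit immediately before an N word in any string this grammar generates, so the substring 'balcony committee' rules out a derivation.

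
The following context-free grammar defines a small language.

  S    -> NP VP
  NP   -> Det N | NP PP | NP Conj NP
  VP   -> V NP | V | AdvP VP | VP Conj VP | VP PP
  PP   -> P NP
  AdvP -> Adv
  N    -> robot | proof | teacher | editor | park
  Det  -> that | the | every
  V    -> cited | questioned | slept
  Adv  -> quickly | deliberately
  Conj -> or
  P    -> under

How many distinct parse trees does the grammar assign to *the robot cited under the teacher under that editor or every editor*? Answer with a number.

3

Two of the 3 distinct bracketings:
[S [NP [Det the] [N robot]] [VP [VP [V cited]] [PP [P under] [NP [NP [Det the] [N teacher]] [PP [P under] [NP [NP [Det that] [N editor]] [Conj or] [NP [Det every] [N editor]]]]]]]]
[S [NP [Det the] [N robot]] [VP [VP [V cited]] [PP [P under] [NP [NP [NP [Det the] [N teacher]] [PP [P under] [NP [Det that] [N editor]]]] [Conj or] [NP [Det every] [N editor]]]]]]
The trees differ in how a recursive rule is bracketed over the same span.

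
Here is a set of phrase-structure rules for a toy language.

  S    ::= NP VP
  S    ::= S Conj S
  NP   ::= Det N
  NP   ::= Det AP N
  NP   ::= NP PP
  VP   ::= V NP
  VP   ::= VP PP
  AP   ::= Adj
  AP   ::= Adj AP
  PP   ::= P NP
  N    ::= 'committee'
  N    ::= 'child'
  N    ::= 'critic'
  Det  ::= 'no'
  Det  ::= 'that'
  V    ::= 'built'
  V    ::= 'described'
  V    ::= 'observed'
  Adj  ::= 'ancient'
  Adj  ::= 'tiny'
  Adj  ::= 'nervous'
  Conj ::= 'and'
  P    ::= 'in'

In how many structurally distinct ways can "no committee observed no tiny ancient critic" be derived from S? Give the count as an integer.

1

[S [NP [Det no] [N committee]] [VP [V observed] [NP [Det no] [AP [Adj tiny] [AP [Adj ancient]]] [N critic]]]]
No rule offers an alternative attachment or grouping for any span, so this is the only derivation.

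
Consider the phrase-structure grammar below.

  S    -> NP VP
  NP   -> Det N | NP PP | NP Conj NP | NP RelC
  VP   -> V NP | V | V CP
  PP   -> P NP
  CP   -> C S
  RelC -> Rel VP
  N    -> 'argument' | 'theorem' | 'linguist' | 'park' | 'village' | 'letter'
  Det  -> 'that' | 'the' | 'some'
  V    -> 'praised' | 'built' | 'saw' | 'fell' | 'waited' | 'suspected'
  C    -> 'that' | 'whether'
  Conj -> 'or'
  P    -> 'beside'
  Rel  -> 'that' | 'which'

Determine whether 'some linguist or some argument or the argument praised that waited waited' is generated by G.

Ungrammatical

For S → NP VP, every NP-prefix leaves a non-VP remainder: after 'some linguist' the remainder is not a VP; after 'some linguist or some argument' the remainder is not a VP; after 'some linguist or some argument or the argument' the remainder is not a VP.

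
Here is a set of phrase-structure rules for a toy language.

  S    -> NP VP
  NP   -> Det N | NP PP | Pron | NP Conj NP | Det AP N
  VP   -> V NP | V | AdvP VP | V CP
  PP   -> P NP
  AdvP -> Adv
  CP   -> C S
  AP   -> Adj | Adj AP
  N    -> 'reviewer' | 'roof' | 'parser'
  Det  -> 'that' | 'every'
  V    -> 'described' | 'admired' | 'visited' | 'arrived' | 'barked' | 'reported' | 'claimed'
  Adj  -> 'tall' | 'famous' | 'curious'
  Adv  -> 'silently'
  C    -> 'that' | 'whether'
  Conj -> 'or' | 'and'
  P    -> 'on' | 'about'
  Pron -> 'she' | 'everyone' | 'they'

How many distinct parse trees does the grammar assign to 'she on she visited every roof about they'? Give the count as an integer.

1

[S [NP [NP [Pron she]] [PP [P on] [NP [Pron she]]]] [VP [V visited] [NP [NP [Det every] [N roof]] [PP [P about] [NP [Pron they]]]]]]
No rule offers an alternative attachment or grouping for any span, so this is the only derivation.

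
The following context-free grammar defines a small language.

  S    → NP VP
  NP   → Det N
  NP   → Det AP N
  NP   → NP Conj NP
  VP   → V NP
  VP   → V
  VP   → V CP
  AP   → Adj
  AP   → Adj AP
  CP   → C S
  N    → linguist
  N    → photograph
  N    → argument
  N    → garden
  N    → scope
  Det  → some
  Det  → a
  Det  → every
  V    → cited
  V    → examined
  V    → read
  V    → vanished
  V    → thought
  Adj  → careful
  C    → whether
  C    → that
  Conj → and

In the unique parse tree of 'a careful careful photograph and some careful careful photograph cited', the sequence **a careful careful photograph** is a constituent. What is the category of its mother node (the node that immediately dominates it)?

S
  NP
    NP
      Det: a
      AP
        Adj: careful
        AP
          Adj: careful
      N: photograph
    Conj: and
    NP
      Det: some
      AP
        Adj: careful
        AP
          Adj: careful
      N: photograph
  VP
    V: cited
The span 'a careful careful photograph' is the NP node built by NP → Det AP N.
Its mother is the NP built by NP → NP Conj NP.

NP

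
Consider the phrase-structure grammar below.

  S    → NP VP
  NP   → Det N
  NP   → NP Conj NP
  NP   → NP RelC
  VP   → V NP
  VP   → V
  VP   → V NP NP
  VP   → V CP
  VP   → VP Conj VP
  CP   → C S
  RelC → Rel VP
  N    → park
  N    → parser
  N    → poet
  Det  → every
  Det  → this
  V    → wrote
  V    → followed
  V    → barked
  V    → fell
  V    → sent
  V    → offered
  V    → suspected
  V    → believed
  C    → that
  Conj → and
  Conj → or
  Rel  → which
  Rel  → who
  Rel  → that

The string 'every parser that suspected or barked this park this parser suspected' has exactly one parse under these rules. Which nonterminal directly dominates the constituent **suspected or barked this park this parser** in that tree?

RelC

[S [NP [NP [Det every] [N parser]] [RelC [Rel that] [VP [VP [V suspected]] [Conj or] [VP [V barked] [NP [Det this] [N park]] [NP [Det this] [N parser]]]]]] [VP [V suspected]]]
The span 'suspected or barked this park this parser' is the VP node built by VP → VP Conj VP.
Its mother is the RelC built by RelC → Rel VP.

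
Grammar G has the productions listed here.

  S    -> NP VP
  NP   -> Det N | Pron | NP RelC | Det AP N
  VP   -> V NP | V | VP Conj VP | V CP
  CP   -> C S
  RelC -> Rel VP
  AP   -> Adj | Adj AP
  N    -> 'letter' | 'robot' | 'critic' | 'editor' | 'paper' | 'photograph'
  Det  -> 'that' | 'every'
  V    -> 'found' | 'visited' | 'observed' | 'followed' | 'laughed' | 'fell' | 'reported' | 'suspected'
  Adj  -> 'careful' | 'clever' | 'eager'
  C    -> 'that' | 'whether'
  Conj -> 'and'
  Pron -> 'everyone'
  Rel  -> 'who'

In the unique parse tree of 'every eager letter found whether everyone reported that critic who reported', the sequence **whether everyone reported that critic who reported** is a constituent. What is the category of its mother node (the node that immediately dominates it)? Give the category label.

VP

S
  NP
    Det: every
    AP
      Adj: eager
    N: letter
  VP
    V: found
    CP
      C: whether
      S
        NP
          Pron: everyone
        VP
          V: reported
          NP
            NP
              Det: that
              N: critic
            RelC
              Rel: who
              VP
                V: reported
The span 'whether everyone reported that critic who reported' is the CP node built by CP → C S.
Its mother is the VP built by VP → V CP.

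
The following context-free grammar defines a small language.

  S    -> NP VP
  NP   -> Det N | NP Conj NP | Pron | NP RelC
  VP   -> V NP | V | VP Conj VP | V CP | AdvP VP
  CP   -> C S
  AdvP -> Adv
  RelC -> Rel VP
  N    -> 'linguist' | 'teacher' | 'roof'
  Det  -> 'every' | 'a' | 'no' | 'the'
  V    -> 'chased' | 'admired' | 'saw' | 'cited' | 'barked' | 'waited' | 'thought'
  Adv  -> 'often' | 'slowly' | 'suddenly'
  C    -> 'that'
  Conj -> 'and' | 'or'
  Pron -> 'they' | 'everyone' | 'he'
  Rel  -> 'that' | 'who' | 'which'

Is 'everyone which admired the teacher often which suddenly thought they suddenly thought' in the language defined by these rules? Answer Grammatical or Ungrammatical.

An Adv word can never sit immediately before a Rel word in any string this grammar generates, so the substring 'often which' rules out a derivation.

Ungrammatical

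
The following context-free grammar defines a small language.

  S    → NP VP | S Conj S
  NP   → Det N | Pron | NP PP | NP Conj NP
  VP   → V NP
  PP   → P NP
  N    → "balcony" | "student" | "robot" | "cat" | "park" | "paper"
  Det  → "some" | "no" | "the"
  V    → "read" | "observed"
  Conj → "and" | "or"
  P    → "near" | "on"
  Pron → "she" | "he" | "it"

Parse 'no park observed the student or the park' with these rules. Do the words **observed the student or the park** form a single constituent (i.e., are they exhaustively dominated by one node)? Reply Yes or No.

[S [NP [Det no] [N park]] [VP [V observed] [NP [NP [Det the] [N student]] [Conj or] [NP [Det the] [N park]]]]]
The words 'observed the student or the park' are exhaustively dominated by a single VP node (built by VP → V NP), so they form a constituent.

Yes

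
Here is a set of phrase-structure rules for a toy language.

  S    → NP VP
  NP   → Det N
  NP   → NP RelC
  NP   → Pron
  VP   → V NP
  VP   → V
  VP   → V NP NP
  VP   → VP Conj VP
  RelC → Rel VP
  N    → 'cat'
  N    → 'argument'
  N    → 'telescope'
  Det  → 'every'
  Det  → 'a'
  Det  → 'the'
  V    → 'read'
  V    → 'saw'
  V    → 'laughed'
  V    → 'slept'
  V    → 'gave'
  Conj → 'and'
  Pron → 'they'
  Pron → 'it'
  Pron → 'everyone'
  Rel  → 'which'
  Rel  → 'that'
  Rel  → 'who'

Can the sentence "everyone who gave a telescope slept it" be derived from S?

S
  NP
    NP
      Pron: everyone
    RelC
      Rel: who
      VP
        V: gave
        NP
          Det: a
          N: telescope
  VP
    V: slept
    NP
      Pron: it
Every word is introduced by a lexical rule and the phrasal rules combine the resulting categories into a single S.

Grammatical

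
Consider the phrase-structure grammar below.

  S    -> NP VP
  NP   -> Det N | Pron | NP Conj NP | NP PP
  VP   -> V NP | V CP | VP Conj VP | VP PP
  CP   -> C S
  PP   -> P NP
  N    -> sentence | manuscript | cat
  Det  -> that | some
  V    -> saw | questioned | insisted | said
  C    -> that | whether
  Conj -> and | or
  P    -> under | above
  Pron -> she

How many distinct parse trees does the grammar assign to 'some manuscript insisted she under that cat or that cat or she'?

7

Two of the 7 distinct bracketings:
[S [NP [Det some] [N manuscript]] [VP [V insisted] [NP [NP [NP [Pron she]] [PP [P under] [NP [Det that] [N cat]]]] [Conj or] [NP [NP [Det that] [N cat]] [Conj or] [NP [Pron she]]]]]]
[S [NP [Det some] [N manuscript]] [VP [V insisted] [NP [NP [NP [NP [Pron she]] [PP [P under] [NP [Det that] [N cat]]]] [Conj or] [NP [Det that] [N cat]]] [Conj or] [NP [Pron she]]]]]
The trees differ in how a recursive rule is bracketed over the same span.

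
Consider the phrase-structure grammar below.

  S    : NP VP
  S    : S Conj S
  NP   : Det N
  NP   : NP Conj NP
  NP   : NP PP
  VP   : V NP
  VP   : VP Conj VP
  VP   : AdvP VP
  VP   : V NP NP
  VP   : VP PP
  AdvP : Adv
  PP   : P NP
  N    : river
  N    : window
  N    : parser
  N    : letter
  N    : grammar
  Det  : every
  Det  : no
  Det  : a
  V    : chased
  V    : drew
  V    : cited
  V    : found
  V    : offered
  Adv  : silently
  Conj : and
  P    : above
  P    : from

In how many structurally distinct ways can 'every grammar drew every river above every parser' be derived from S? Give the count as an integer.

The two bracketings:
[S [NP [Det every] [N grammar]] [VP [V drew] [NP [NP [Det every] [N river]] [PP [P above] [NP [Det every] [N parser]]]]]]
[S [NP [Det every] [N grammar]] [VP [VP [V drew] [NP [Det every] [N river]]] [PP [P above] [NP [Det every] [N parser]]]]]
The difference turns on whether NP → NP PP is used at the relevant span, versus an alternative expansion of NP.

2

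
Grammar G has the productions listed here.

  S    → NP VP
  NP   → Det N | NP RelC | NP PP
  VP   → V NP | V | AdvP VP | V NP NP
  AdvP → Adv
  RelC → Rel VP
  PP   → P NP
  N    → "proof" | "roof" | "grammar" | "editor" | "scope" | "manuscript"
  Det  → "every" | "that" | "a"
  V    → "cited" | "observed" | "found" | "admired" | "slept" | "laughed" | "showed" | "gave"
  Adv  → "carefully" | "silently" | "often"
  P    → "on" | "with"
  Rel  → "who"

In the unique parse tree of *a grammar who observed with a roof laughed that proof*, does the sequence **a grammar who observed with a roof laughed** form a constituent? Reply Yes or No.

No

[S [NP [NP [NP [Det a] [N grammar]] [RelC [Rel who] [VP [V observed]]]] [PP [P with] [NP [Det a] [N roof]]]] [VP [V laughed] [NP [Det that] [N proof]]]]
The smallest constituent containing 'a grammar who observed with a roof laughed' is the S spanning 'a grammar who observed with a roof laughed that proof'; no single node in the tree dominates exactly the given words.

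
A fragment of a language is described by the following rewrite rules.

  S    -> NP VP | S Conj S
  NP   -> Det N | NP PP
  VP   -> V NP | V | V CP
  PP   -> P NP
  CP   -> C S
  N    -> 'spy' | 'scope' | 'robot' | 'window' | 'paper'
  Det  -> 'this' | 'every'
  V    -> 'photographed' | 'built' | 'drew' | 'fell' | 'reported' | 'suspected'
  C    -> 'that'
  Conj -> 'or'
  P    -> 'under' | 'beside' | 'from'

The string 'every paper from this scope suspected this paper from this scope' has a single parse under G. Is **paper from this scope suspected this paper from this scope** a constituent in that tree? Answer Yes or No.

No

[S [NP [NP [Det every] [N paper]] [PP [P from] [NP [Det this] [N scope]]]] [VP [V suspected] [NP [NP [Det this] [N paper]] [PP [P from] [NP [Det this] [N scope]]]]]]
The smallest constituent containing 'paper from this scope suspected this paper from this scope' is the S spanning 'every paper from this scope suspected this paper from this scope'; no single node in the tree dominates exactly the given words.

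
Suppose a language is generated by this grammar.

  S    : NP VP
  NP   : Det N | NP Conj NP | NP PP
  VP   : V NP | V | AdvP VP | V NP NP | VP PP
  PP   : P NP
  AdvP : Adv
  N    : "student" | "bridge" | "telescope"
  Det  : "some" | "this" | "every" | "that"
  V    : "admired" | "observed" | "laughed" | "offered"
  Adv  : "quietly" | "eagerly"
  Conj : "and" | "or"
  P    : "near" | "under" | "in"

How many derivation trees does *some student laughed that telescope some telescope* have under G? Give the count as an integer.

[S [NP [Det some] [N student]] [VP [V laughed] [NP [Det that] [N telescope]] [NP [Det some] [N telescope]]]]
No rule offers an alternative attachment or grouping for any span, so this is the only derivation.

1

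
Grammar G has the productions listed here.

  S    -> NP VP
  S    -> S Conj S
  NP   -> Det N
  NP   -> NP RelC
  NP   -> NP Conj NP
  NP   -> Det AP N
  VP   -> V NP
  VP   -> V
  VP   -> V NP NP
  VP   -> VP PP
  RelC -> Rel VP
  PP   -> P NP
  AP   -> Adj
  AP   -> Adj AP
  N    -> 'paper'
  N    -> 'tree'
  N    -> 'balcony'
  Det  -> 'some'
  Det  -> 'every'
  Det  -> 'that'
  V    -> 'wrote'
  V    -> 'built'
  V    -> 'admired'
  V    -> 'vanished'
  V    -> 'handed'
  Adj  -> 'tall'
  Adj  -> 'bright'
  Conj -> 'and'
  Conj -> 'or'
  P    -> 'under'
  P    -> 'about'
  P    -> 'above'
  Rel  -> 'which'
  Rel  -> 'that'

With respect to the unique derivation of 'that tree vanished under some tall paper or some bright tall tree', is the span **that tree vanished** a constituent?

No

[S [NP [Det that] [N tree]] [VP [VP [V vanished]] [PP [P under] [NP [NP [Det some] [AP [Adj tall]] [N paper]] [Conj or] [NP [Det some] [AP [Adj bright] [AP [Adj tall]]] [N tree]]]]]]
The smallest constituent containing 'that tree vanished' is the S spanning 'that tree vanished under some tall paper or some bright tall tree'; no single node in the tree dominates exactly the given words.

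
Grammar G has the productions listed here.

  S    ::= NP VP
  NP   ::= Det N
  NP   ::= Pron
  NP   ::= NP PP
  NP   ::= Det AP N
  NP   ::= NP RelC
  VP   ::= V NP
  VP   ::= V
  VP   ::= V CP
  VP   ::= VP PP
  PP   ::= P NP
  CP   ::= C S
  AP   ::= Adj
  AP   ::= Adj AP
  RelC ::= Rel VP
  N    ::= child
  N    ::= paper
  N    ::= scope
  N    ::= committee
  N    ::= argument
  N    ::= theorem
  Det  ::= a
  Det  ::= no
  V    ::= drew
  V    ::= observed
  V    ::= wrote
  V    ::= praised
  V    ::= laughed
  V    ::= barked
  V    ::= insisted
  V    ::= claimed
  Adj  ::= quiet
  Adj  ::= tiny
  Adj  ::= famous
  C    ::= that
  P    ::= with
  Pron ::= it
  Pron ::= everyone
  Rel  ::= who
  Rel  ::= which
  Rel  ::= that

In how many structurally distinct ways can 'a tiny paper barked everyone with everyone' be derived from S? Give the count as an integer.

The two bracketings:
[S [NP [Det a] [AP [Adj tiny]] [N paper]] [VP [V barked] [NP [NP [Pron everyone]] [PP [P with] [NP [Pron everyone]]]]]]
[S [NP [Det a] [AP [Adj tiny]] [N paper]] [VP [VP [V barked] [NP [Pron everyone]]] [PP [P with] [NP [Pron everyone]]]]]
The difference turns on whether NP → NP PP is used at the relevant span, versus an alternative expansion of NP.

2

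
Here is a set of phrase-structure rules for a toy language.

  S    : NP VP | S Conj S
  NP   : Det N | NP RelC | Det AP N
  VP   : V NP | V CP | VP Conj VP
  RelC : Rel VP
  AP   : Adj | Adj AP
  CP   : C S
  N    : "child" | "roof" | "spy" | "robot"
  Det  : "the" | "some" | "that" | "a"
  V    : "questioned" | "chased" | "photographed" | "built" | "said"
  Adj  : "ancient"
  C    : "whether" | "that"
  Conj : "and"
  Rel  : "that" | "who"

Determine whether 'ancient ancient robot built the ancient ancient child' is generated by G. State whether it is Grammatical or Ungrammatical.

For S → NP VP, no prefix of the string parses as an NP. The alternative S rule S → S Conj S likewise has no satisfying split.

Ungrammatical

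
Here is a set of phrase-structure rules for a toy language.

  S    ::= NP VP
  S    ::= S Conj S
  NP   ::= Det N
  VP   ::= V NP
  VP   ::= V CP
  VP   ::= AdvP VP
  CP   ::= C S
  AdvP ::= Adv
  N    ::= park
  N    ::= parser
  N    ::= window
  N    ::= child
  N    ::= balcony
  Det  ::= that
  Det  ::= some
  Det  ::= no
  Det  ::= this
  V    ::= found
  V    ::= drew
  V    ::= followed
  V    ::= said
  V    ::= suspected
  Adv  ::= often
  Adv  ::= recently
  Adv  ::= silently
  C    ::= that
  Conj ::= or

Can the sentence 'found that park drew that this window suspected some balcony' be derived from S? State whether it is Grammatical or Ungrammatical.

Ungrammatical

For S → NP VP, no prefix of the string parses as an NP. The alternative S rule S → S Conj S likewise has no satisfying split.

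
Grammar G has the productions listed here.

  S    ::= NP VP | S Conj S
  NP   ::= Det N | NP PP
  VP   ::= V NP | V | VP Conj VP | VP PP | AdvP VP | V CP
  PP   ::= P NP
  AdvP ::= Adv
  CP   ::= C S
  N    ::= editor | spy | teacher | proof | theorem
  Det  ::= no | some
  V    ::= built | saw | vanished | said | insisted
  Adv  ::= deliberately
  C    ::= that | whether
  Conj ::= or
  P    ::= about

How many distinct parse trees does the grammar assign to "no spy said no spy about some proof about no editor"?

Two of the 5 distinct bracketings:
[S [NP [Det no] [N spy]] [VP [V said] [NP [NP [Det no] [N spy]] [PP [P about] [NP [NP [Det some] [N proof]] [PP [P about] [NP [Det no] [N editor]]]]]]]]
[S [NP [Det no] [N spy]] [VP [V said] [NP [NP [NP [Det no] [N spy]] [PP [P about] [NP [Det some] [N proof]]]] [PP [P about] [NP [Det no] [N editor]]]]]]
The trees differ in how a recursive rule is bracketed over the same span.

5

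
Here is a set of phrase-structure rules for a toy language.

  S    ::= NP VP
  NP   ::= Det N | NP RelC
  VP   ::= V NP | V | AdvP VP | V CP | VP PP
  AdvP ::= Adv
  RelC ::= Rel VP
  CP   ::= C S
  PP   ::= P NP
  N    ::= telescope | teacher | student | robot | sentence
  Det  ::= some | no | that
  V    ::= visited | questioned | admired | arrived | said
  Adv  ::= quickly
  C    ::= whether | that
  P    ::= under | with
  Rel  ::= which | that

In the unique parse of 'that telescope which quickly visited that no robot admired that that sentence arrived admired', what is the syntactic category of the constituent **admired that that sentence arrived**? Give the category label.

VP

[S [NP [NP [Det that] [N telescope]] [RelC [Rel which] [VP [AdvP [Adv quickly]] [VP [V visited] [CP [C that] [S [NP [Det no] [N robot]] [VP [V admired] [CP [C that] [S [NP [Det that] [N sentence]] [VP [V arrived]]]]]]]]]]] [VP [V admired]]]
The span 'admired that that sentence arrived' is the VP node built by VP → V CP.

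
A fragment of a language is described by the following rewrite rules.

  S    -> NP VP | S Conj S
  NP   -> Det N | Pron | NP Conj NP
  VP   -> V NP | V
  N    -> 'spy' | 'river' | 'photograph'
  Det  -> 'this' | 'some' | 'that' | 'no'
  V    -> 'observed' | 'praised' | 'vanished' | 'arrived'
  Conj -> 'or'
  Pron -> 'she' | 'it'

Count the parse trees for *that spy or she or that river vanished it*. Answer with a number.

2

The two bracketings:
[S [NP [NP [Det that] [N spy]] [Conj or] [NP [NP [Pron she]] [Conj or] [NP [Det that] [N river]]]] [VP [V vanished] [NP [Pron it]]]]
[S [NP [NP [NP [Det that] [N spy]] [Conj or] [NP [Pron she]]] [Conj or] [NP [Det that] [N river]]] [VP [V vanished] [NP [Pron it]]]]
The trees differ in how a recursive rule is bracketed over the same span.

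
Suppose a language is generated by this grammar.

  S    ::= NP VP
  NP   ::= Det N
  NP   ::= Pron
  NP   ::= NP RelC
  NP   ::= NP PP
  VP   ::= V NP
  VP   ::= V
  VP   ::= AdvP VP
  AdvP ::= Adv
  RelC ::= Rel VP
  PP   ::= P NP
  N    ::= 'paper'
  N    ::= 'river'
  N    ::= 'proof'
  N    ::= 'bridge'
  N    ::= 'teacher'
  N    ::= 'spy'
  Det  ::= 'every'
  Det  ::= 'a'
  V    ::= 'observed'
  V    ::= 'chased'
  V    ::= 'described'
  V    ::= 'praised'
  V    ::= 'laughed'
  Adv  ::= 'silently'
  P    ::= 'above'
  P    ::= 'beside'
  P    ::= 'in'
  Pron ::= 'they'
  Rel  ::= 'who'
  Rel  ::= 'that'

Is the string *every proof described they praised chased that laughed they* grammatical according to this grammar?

Ungrammatical

For S → NP VP, the only prefix that parses as NP is 'every proof', but the remainder 'described they praised chased that laughed they' is not a VP under these rules.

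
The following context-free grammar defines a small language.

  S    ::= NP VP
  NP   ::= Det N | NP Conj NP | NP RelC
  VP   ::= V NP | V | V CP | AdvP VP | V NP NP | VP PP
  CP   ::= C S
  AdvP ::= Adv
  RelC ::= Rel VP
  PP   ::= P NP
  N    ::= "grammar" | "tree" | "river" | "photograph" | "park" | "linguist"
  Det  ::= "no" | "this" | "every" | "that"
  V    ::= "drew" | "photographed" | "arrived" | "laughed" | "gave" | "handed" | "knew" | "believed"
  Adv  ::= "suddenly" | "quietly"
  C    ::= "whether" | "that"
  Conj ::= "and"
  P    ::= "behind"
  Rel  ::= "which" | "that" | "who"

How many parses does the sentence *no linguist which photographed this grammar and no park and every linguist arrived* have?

Two of the 5 distinct bracketings:
[S [NP [NP [NP [Det no] [N linguist]] [RelC [Rel which] [VP [V photographed] [NP [Det this] [N grammar]]]]] [Conj and] [NP [NP [Det no] [N park]] [Conj and] [NP [Det every] [N linguist]]]] [VP [V arrived]]]
[S [NP [NP [NP [NP [Det no] [N linguist]] [RelC [Rel which] [VP [V photographed] [NP [Det this] [N grammar]]]]] [Conj and] [NP [Det no] [N park]]] [Conj and] [NP [Det every] [N linguist]]] [VP [V arrived]]]
The trees differ in how a recursive rule is bracketed over the same span.

5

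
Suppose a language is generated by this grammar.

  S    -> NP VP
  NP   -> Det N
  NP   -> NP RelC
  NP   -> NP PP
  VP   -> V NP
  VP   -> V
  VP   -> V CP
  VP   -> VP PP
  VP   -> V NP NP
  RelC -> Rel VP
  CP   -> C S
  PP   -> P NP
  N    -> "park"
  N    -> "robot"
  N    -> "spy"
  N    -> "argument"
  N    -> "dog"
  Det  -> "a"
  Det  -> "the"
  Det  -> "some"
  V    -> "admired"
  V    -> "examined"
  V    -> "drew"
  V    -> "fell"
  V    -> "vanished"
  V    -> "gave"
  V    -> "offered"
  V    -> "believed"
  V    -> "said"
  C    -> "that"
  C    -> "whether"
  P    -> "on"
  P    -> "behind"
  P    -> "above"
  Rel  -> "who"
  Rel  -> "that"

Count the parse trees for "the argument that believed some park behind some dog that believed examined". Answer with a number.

7

Two of the 7 distinct bracketings:
[S [NP [NP [Det the] [N argument]] [RelC [Rel that] [VP [V believed] [NP [NP [NP [Det some] [N park]] [PP [P behind] [NP [Det some] [N dog]]]] [RelC [Rel that] [VP [V believed]]]]]]] [VP [V examined]]]
[S [NP [NP [Det the] [N argument]] [RelC [Rel that] [VP [V believed] [NP [NP [Det some] [N park]] [PP [P behind] [NP [NP [Det some] [N dog]] [RelC [Rel that] [VP [V believed]]]]]]]]] [VP [V examined]]]
The trees differ in how a recursive rule is bracketed over the same span.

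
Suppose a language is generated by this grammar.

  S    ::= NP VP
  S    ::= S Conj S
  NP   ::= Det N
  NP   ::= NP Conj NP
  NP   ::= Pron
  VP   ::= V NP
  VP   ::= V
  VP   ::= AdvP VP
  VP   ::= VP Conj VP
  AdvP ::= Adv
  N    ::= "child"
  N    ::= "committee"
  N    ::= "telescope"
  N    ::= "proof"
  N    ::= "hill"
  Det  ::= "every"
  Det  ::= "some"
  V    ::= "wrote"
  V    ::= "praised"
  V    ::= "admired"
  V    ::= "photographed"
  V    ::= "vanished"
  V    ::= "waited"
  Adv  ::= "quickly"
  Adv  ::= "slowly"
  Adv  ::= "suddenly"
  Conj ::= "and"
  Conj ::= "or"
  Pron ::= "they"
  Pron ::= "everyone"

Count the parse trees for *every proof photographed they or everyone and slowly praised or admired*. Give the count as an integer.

3

Two of the 3 distinct bracketings:
[S [NP [Det every] [N proof]] [VP [VP [V photographed] [NP [NP [Pron they]] [Conj or] [NP [Pron everyone]]]] [Conj and] [VP [AdvP [Adv slowly]] [VP [VP [V praised]] [Conj or] [VP [V admired]]]]]]
[S [NP [Det every] [N proof]] [VP [VP [V photographed] [NP [NP [Pron they]] [Conj or] [NP [Pron everyone]]]] [Conj and] [VP [VP [AdvP [Adv slowly]] [VP [V praised]]] [Conj or] [VP [V admired]]]]]
The trees differ in how a recursive rule is bracketed over the same span.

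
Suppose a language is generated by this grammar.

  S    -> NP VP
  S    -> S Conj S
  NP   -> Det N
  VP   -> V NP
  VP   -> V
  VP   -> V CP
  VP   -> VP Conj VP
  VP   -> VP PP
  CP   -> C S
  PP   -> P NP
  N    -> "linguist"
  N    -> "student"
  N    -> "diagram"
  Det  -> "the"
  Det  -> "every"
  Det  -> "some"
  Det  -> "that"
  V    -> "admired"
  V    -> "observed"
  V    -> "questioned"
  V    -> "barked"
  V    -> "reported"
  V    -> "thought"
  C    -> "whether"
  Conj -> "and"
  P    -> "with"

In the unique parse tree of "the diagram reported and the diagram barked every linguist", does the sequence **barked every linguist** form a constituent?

[S [S [NP [Det the] [N diagram]] [VP [V reported]]] [Conj and] [S [NP [Det the] [N diagram]] [VP [V barked] [NP [Det every] [N linguist]]]]]
The words 'barked every linguist' are exhaustively dominated by a single VP node (built by VP → V NP), so they form a constituent.

Yes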